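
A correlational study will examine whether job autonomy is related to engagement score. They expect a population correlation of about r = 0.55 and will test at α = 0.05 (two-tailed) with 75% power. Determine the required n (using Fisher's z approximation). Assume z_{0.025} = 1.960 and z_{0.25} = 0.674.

Fisher's z: C = ½·ln((1+r)/(1−r)) = ½·ln(3.4444) = 0.6184.
n = ((z_{α/2} + z_β)/C)² + 3.
(1.960 + 0.674) / 0.6184 = 2.634 / 0.6184 = 4.259.
n = 4.259² + 3 = 18.14 + 3 = 21.1.
Round up.

n = 22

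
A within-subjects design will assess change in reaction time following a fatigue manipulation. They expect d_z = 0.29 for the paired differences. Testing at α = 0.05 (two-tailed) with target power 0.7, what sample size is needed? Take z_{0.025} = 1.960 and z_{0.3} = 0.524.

n = 74 pairs

For a paired (one-sample on differences) test: n = ((z_{α/2} + z_β) / d)².
z_{α/2} + z_β = 1.960 + 0.524 = 2.484.
n = (2.484 / 0.29)² = 8.566² = 73.37.
Round up.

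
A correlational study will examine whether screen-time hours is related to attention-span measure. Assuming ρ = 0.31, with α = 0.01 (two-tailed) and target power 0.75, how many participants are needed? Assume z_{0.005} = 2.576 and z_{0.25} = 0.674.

Fisher's z: C = ½·ln((1+r)/(1−r)) = ½·ln(1.8986) = 0.3205.
n = ((z_{α/2} + z_β)/C)² + 3.
(2.576 + 0.674) / 0.3205 = 3.250 / 0.3205 = 10.140.
n = 10.140² + 3 = 102.83 + 3 = 105.8.
Round up.

n = 106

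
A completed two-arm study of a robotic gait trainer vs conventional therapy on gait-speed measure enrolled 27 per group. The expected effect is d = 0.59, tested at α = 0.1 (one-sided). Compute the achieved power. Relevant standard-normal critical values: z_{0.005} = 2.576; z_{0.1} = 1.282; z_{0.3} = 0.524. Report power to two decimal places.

power ≈ 0.81

For two equal groups, power = Φ(d·√(n/2) − z_{α}).
d·√(n/2) = 0.59 × √(27/2) = 0.59 × 3.674 = 2.168.
z_β = 2.168 − 1.282 = 0.886.
Power = Φ(0.886) = 0.812.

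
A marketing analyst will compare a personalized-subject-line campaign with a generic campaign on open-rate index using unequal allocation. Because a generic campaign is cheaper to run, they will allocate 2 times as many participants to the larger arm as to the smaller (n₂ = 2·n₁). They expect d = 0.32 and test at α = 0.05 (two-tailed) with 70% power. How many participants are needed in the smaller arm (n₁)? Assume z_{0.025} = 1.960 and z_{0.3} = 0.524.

n₁ = 91

With allocation ratio k = n₂/n₁ = 2, Var(x̄₁−x̄₂) = σ²(1/n₁ + 1/(k·n₁)) = σ²·(k+1)/(k·n₁).
So n₁ = (1 + 1/k)·((z_{α/2} + z_β)/d)² = 1.500 × (2.484/0.32)².
n₁ = 1.500 × 60.26 = 90.4.
Round up: n₁ = 91, giving n₂ = 2 × 91 = 182.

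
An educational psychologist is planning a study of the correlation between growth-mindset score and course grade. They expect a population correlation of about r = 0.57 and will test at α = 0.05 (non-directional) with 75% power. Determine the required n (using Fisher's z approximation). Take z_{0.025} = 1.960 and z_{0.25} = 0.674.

n = 20

Fisher's z: C = ½·ln((1+r)/(1−r)) = ½·ln(3.6512) = 0.6475.
n = ((z_{α/2} + z_β)/C)² + 3.
(1.960 + 0.674) / 0.6475 = 2.634 / 0.6475 = 4.068.
n = 4.068² + 3 = 16.55 + 3 = 19.5.
Round up.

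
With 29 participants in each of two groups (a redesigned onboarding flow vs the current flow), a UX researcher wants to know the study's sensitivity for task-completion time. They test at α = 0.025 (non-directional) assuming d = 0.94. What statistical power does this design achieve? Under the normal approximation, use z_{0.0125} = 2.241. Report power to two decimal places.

power ≈ 0.91

For two equal groups, power = Φ(d·√(n/2) − z_{α/2}).
d·√(n/2) = 0.94 × √(29/2) = 0.94 × 3.808 = 3.579.
z_β = 3.579 − 2.241 = 1.338.
Power = Φ(1.338) = 0.910.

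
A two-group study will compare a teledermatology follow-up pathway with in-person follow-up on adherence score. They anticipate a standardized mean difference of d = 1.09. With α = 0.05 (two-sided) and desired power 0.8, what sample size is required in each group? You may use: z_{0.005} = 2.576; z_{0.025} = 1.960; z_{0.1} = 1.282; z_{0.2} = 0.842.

n = 14 per group

For two independent groups with equal n: n = 2·((z_{α/2} + z_β) / d)².
z_{α/2} + z_β = 1.960 + 0.842 = 2.802.
n = 2 × (2.802 / 1.09)² = 2 × 2.571² = 2 × 6.61 = 13.2.
Round up to the next whole participant.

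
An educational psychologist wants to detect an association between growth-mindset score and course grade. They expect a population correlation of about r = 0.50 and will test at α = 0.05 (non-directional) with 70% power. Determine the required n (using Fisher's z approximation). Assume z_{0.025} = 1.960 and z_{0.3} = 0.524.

Fisher's z: C = ½·ln((1+r)/(1−r)) = ½·ln(3.0000) = 0.5493.
n = ((z_{α/2} + z_β)/C)² + 3.
(1.960 + 0.524) / 0.5493 = 2.484 / 0.5493 = 4.522.
n = 4.522² + 3 = 20.45 + 3 = 23.4.
Round up.

n = 24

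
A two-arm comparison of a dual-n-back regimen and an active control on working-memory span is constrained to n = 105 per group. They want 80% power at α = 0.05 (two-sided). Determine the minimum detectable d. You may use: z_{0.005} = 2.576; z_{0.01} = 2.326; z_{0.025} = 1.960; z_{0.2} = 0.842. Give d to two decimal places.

d_min ≈ 0.39

For two independent groups of n = 105 each: d_min = (z_{α/2} + z_β)·√(2/n).
z-sum = 1.960 + 0.842 = 2.802.
d_min = 2.802 × √(2/105) = 2.802 × 0.1380 = 0.387.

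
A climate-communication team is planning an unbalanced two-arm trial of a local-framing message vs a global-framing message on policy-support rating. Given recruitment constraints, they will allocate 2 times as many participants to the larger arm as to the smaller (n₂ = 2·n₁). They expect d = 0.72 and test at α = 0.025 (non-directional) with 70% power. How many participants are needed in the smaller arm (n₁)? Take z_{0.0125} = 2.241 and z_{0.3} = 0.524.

With allocation ratio k = n₂/n₁ = 2, Var(x̄₁−x̄₂) = σ²(1/n₁ + 1/(k·n₁)) = σ²·(k+1)/(k·n₁).
So n₁ = (1 + 1/k)·((z_{α/2} + z_β)/d)² = 1.500 × (2.765/0.72)².
n₁ = 1.500 × 14.75 = 22.1.
Round up: n₁ = 23, giving n₂ = 2 × 23 = 46.

n₁ = 23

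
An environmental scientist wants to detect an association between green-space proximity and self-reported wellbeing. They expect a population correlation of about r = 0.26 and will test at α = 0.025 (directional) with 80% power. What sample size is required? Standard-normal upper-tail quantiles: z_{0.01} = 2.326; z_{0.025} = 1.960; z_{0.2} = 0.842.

n = 114

Fisher's z: C = ½·ln((1+r)/(1−r)) = ½·ln(1.7027) = 0.2661.
n = ((z_{α} + z_β)/C)² + 3.
(1.960 + 0.842) / 0.2661 = 2.802 / 0.2661 = 10.530.
n = 10.530² + 3 = 110.88 + 3 = 113.9.
Round up.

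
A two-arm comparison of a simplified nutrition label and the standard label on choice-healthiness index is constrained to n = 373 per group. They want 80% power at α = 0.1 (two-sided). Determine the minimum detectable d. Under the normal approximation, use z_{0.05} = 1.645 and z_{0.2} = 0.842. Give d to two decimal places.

d_min ≈ 0.18

For two independent groups of n = 373 each: d_min = (z_{α/2} + z_β)·√(2/n).
z-sum = 1.645 + 0.842 = 2.487.
d_min = 2.487 × √(2/373) = 2.487 × 0.0732 = 0.182.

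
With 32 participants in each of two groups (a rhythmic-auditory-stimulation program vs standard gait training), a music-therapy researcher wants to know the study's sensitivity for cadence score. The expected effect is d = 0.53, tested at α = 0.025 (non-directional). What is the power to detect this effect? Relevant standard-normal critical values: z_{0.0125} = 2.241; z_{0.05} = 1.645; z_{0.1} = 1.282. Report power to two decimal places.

power ≈ 0.45

For two equal groups, power = Φ(d·√(n/2) − z_{α/2}).
d·√(n/2) = 0.53 × √(32/2) = 0.53 × 4.000 = 2.120.
z_β = 2.120 − 2.241 = -0.121.
Power = Φ(-0.121) = 0.452.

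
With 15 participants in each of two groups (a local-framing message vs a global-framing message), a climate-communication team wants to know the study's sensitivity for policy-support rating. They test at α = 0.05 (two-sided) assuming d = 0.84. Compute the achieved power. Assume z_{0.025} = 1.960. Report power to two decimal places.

For two equal groups, power = Φ(d·√(n/2) − z_{α/2}).
d·√(n/2) = 0.84 × √(15/2) = 0.84 × 2.739 = 2.300.
z_β = 2.300 − 1.960 = 0.340.
Power = Φ(0.340) = 0.633.

power ≈ 0.63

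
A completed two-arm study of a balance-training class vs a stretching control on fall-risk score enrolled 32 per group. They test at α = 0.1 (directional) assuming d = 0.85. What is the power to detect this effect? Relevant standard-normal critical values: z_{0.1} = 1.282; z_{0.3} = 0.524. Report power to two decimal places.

power ≈ 0.98

For two equal groups, power = Φ(d·√(n/2) − z_{α}).
d·√(n/2) = 0.85 × √(32/2) = 0.85 × 4.000 = 3.400.
z_β = 3.400 − 1.282 = 2.118.
Power = Φ(2.118) = 0.983.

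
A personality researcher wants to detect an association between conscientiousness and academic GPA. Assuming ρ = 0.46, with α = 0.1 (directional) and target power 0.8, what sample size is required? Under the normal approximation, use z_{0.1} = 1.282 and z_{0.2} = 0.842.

Fisher's z: C = ½·ln((1+r)/(1−r)) = ½·ln(2.7037) = 0.4973.
n = ((z_{α} + z_β)/C)² + 3.
(1.282 + 0.842) / 0.4973 = 2.124 / 0.4973 = 4.271.
n = 4.271² + 3 = 18.24 + 3 = 21.2.
Round up.

n = 22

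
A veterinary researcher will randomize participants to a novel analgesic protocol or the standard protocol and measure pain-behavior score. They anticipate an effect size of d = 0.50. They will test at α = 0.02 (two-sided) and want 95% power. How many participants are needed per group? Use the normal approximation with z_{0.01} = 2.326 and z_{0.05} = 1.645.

n = 127 per group

For two independent groups with equal n: n = 2·((z_{α/2} + z_β) / d)².
z_{α/2} + z_β = 2.326 + 1.645 = 3.971.
n = 2 × (3.971 / 0.50)² = 2 × 7.942² = 2 × 63.08 = 126.2.
Round up to the next whole participant.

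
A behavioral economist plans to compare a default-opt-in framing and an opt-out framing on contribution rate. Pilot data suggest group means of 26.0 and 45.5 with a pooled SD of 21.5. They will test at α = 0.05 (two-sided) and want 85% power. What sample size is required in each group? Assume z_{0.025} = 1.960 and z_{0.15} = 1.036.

n = 22 per group

Cohen's d = |M₁ − M₂| / SD_pooled = |26.0 − 45.5| / 21.5 = 19.5 / 21.5 = 0.907.
For two independent groups with equal n: n = 2·((z_{α/2} + z_β) / d)².
z_{α/2} + z_β = 1.960 + 1.036 = 2.996.
n = 2 × (2.996 / 0.907)² = 2 × 3.303² = 2 × 10.91 = 21.8.
Round up to the next whole participant.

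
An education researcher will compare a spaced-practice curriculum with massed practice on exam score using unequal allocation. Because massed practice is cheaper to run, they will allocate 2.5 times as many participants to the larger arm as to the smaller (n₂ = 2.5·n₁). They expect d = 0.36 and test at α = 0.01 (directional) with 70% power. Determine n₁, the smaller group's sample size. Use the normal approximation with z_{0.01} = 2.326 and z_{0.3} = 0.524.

With allocation ratio k = n₂/n₁ = 2.5, Var(x̄₁−x̄₂) = σ²(1/n₁ + 1/(k·n₁)) = σ²·(k+1)/(k·n₁).
So n₁ = (1 + 1/k)·((z_{α} + z_β)/d)² = 1.400 × (2.850/0.36)².
n₁ = 1.400 × 62.67 = 87.7.
Round up: n₁ = 88, giving n₂ = 2.5 × 88 = 220.

n₁ = 88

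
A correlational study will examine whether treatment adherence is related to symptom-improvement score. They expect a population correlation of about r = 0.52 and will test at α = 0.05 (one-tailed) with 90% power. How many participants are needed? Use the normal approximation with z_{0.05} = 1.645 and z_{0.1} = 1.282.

n = 29

Fisher's z: C = ½·ln((1+r)/(1−r)) = ½·ln(3.1667) = 0.5763.
n = ((z_{α} + z_β)/C)² + 3.
(1.645 + 1.282) / 0.5763 = 2.927 / 0.5763 = 5.079.
n = 5.079² + 3 = 25.80 + 3 = 28.8.
Round up.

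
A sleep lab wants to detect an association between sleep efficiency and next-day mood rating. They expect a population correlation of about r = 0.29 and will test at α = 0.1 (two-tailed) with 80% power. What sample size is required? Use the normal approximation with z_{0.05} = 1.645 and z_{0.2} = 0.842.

n = 73

Fisher's z: C = ½·ln((1+r)/(1−r)) = ½·ln(1.8169) = 0.2986.
n = ((z_{α/2} + z_β)/C)² + 3.
(1.645 + 0.842) / 0.2986 = 2.487 / 0.2986 = 8.329.
n = 8.329² + 3 = 69.37 + 3 = 72.4.
Round up.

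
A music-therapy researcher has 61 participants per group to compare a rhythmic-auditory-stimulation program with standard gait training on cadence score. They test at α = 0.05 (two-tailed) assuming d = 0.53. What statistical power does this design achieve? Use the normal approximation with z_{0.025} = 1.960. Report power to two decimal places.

For two equal groups, power = Φ(d·√(n/2) − z_{α/2}).
d·√(n/2) = 0.53 × √(61/2) = 0.53 × 5.523 = 2.927.
z_β = 2.927 − 1.960 = 0.967.
Power = Φ(0.967) = 0.833.

power ≈ 0.83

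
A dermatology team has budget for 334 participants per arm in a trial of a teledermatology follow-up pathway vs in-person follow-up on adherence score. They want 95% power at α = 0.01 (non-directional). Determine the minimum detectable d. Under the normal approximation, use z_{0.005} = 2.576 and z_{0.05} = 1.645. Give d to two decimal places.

For two independent groups of n = 334 each: d_min = (z_{α/2} + z_β)·√(2/n).
z-sum = 2.576 + 1.645 = 4.221.
d_min = 4.221 × √(2/334) = 4.221 × 0.0774 = 0.327.

d_min ≈ 0.33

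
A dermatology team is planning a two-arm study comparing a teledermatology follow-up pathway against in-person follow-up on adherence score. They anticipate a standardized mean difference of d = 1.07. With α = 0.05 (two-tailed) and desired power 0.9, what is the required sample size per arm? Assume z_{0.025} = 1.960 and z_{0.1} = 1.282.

For two independent groups with equal n: n = 2·((z_{α/2} + z_β) / d)².
z_{α/2} + z_β = 1.960 + 1.282 = 3.242.
n = 2 × (3.242 / 1.07)² = 2 × 3.030² = 2 × 9.18 = 18.4.
Round up to the next whole participant.

n = 19 per group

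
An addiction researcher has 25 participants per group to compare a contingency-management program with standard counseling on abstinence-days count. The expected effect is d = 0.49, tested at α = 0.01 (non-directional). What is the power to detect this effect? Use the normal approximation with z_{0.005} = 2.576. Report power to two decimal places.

power ≈ 0.20

For two equal groups, power = Φ(d·√(n/2) − z_{α/2}).
d·√(n/2) = 0.49 × √(25/2) = 0.49 × 3.536 = 1.732.
z_β = 1.732 − 2.576 = -0.844.
Power = Φ(-0.844) = 0.199.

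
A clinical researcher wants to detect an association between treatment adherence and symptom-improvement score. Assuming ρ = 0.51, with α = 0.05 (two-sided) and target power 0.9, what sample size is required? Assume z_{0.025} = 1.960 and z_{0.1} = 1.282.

Fisher's z: C = ½·ln((1+r)/(1−r)) = ½·ln(3.0816) = 0.5627.
n = ((z_{α/2} + z_β)/C)² + 3.
(1.960 + 1.282) / 0.5627 = 3.242 / 0.5627 = 5.762.
n = 5.762² + 3 = 33.19 + 3 = 36.2.
Round up.

n = 37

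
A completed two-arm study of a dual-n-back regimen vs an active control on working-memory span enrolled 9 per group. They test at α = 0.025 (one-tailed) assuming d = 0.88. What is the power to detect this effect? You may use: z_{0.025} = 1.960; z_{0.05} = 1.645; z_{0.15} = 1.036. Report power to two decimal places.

For two equal groups, power = Φ(d·√(n/2) − z_{α}).
d·√(n/2) = 0.88 × √(9/2) = 0.88 × 2.121 = 1.867.
z_β = 1.867 − 1.960 = -0.093.
Power = Φ(-0.093) = 0.463.

power ≈ 0.46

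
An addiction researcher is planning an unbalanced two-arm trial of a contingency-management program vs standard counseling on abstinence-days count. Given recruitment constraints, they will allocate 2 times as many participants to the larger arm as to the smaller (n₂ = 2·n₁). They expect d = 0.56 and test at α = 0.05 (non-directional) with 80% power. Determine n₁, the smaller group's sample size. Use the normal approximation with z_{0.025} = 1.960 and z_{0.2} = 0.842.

n₁ = 38

With allocation ratio k = n₂/n₁ = 2, Var(x̄₁−x̄₂) = σ²(1/n₁ + 1/(k·n₁)) = σ²·(k+1)/(k·n₁).
So n₁ = (1 + 1/k)·((z_{α/2} + z_β)/d)² = 1.500 × (2.802/0.56)².
n₁ = 1.500 × 25.04 = 37.6.
Round up: n₁ = 38, giving n₂ = 2 × 38 = 76.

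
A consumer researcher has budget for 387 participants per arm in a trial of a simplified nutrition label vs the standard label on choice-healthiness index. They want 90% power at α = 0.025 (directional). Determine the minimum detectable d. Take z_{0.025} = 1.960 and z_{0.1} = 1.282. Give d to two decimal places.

For two independent groups of n = 387 each: d_min = (z_{α} + z_β)·√(2/n).
z-sum = 1.960 + 1.282 = 3.242.
d_min = 3.242 × √(2/387) = 3.242 × 0.0719 = 0.233.

d_min ≈ 0.23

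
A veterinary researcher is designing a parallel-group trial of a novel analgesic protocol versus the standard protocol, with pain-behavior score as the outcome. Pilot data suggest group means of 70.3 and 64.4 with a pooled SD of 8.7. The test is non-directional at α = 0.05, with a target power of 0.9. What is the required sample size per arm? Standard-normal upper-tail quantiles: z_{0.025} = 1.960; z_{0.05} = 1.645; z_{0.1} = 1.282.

n = 46 per group

Cohen's d = |M₁ − M₂| / SD_pooled = |70.3 − 64.4| / 8.7 = 5.9 / 8.7 = 0.678.
For two independent groups with equal n: n = 2·((z_{α/2} + z_β) / d)².
z_{α/2} + z_β = 1.960 + 1.282 = 3.242.
n = 2 × (3.242 / 0.678)² = 2 × 4.782² = 2 × 22.86 = 45.7.
Round up to the next whole participant.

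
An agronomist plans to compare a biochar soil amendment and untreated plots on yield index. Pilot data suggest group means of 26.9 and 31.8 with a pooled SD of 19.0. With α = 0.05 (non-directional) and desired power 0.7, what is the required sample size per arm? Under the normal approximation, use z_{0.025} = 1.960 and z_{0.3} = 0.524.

Cohen's d = |M₁ − M₂| / SD_pooled = |26.9 − 31.8| / 19.0 = 4.9 / 19.0 = 0.258.
For two independent groups with equal n: n = 2·((z_{α/2} + z_β) / d)².
z_{α/2} + z_β = 1.960 + 0.524 = 2.484.
n = 2 × (2.484 / 0.258)² = 2 × 9.628² = 2 × 92.70 = 185.4.
Round up to the next whole participant.

n = 186 per group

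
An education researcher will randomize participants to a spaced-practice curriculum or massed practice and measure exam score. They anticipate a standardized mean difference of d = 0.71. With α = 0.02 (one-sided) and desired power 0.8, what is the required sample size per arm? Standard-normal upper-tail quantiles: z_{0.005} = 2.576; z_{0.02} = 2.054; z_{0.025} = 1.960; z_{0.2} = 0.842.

For two independent groups with equal n: n = 2·((z_{α} + z_β) / d)².
z_{α} + z_β = 2.054 + 0.842 = 2.896.
n = 2 × (2.896 / 0.71)² = 2 × 4.079² = 2 × 16.64 = 33.3.
Round up to the next whole participant.

n = 34 per group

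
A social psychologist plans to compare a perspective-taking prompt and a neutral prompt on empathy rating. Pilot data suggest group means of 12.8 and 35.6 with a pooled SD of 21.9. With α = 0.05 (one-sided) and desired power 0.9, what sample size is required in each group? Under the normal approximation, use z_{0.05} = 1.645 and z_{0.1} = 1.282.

n = 16 per group

Cohen's d = |M₁ − M₂| / SD_pooled = |12.8 − 35.6| / 21.9 = 22.8 / 21.9 = 1.041.
For two independent groups with equal n: n = 2·((z_{α} + z_β) / d)².
z_{α} + z_β = 1.645 + 1.282 = 2.927.
n = 2 × (2.927 / 1.041)² = 2 × 2.812² = 2 × 7.91 = 15.8.
Round up to the next whole participant.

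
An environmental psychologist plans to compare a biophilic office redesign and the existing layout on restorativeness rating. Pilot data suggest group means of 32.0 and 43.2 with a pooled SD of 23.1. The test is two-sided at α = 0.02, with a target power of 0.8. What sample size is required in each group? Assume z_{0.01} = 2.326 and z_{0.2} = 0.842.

n = 86 per group

Cohen's d = |M₁ − M₂| / SD_pooled = |32.0 − 43.2| / 23.1 = 11.2 / 23.1 = 0.485.
For two independent groups with equal n: n = 2·((z_{α/2} + z_β) / d)².
z_{α/2} + z_β = 2.326 + 0.842 = 3.168.
n = 2 × (3.168 / 0.485)² = 2 × 6.532² = 2 × 42.67 = 85.3.
Round up to the next whole participant.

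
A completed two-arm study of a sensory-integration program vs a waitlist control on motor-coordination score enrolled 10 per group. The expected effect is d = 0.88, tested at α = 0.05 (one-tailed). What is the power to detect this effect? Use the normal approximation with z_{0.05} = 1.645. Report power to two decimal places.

For two equal groups, power = Φ(d·√(n/2) − z_{α}).
d·√(n/2) = 0.88 × √(10/2) = 0.88 × 2.236 = 1.968.
z_β = 1.968 − 1.645 = 0.323.
Power = Φ(0.323) = 0.627.

power ≈ 0.63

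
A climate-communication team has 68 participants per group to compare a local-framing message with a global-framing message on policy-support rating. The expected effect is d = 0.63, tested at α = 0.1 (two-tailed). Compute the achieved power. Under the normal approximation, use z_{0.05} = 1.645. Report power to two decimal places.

power ≈ 0.98

For two equal groups, power = Φ(d·√(n/2) − z_{α/2}).
d·√(n/2) = 0.63 × √(68/2) = 0.63 × 5.831 = 3.673.
z_β = 3.673 − 1.645 = 2.028.
Power = Φ(2.028) = 0.979.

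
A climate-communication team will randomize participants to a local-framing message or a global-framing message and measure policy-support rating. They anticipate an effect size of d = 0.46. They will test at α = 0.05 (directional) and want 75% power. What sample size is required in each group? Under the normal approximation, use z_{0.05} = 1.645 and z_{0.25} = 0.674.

n = 51 per group

For two independent groups with equal n: n = 2·((z_{α} + z_β) / d)².
z_{α} + z_β = 1.645 + 0.674 = 2.319.
n = 2 × (2.319 / 0.46)² = 2 × 5.041² = 2 × 25.41 = 50.8.
Round up to the next whole participant.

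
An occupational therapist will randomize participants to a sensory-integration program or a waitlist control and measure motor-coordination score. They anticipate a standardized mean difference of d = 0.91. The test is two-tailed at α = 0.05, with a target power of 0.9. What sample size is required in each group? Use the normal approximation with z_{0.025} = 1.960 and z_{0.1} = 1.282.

n = 26 per group

For two independent groups with equal n: n = 2·((z_{α/2} + z_β) / d)².
z_{α/2} + z_β = 1.960 + 1.282 = 3.242.
n = 2 × (3.242 / 0.91)² = 2 × 3.563² = 2 × 12.69 = 25.4.
Round up to the next whole participant.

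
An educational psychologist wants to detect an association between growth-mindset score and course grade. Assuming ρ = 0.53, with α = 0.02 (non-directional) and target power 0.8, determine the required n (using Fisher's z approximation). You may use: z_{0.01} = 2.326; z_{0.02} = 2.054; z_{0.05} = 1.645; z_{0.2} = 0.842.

Fisher's z: C = ½·ln((1+r)/(1−r)) = ½·ln(3.2553) = 0.5901.
n = ((z_{α/2} + z_β)/C)² + 3.
(2.326 + 0.842) / 0.5901 = 3.168 / 0.5901 = 5.369.
n = 5.369² + 3 = 28.82 + 3 = 31.8.
Round up.

n = 32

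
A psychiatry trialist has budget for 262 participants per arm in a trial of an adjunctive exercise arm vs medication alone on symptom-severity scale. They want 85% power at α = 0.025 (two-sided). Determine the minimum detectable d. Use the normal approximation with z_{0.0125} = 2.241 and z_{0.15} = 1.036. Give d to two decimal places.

d_min ≈ 0.29

For two independent groups of n = 262 each: d_min = (z_{α/2} + z_β)·√(2/n).
z-sum = 2.241 + 1.036 = 3.277.
d_min = 3.277 × √(2/262) = 3.277 × 0.0874 = 0.286.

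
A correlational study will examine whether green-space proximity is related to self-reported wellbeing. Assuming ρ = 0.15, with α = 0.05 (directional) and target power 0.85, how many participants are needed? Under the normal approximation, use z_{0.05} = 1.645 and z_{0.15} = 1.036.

Fisher's z: C = ½·ln((1+r)/(1−r)) = ½·ln(1.3529) = 0.1511.
n = ((z_{α} + z_β)/C)² + 3.
(1.645 + 1.036) / 0.1511 = 2.681 / 0.1511 = 17.743.
n = 17.743² + 3 = 314.82 + 3 = 317.8.
Round up.

n = 318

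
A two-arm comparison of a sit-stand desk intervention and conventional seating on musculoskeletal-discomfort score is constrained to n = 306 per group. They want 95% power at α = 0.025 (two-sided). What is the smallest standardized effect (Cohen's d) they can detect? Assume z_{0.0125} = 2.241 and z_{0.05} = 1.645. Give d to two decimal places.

d_min ≈ 0.31

For two independent groups of n = 306 each: d_min = (z_{α/2} + z_β)·√(2/n).
z-sum = 2.241 + 1.645 = 3.886.
d_min = 3.886 × √(2/306) = 3.886 × 0.0808 = 0.314.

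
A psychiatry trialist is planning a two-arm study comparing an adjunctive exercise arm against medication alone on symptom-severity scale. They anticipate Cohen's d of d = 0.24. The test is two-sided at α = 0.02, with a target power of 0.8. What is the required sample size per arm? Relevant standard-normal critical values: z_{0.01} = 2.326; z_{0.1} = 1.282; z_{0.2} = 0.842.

n = 349 per group

For two independent groups with equal n: n = 2·((z_{α/2} + z_β) / d)².
z_{α/2} + z_β = 2.326 + 0.842 = 3.168.
n = 2 × (3.168 / 0.24)² = 2 × 13.200² = 2 × 174.24 = 348.5.
Round up to the next whole participant.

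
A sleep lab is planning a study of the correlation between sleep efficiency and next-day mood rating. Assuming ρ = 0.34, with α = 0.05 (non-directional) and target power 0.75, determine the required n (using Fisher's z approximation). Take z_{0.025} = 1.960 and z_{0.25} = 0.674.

n = 59

Fisher's z: C = ½·ln((1+r)/(1−r)) = ½·ln(2.0303) = 0.3541.
n = ((z_{α/2} + z_β)/C)² + 3.
(1.960 + 0.674) / 0.3541 = 2.634 / 0.3541 = 7.439.
n = 7.439² + 3 = 55.33 + 3 = 58.3.
Round up.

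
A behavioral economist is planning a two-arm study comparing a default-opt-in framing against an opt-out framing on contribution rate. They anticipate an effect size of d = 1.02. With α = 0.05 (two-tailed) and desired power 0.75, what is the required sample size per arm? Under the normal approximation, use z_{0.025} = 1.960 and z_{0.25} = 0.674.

For two independent groups with equal n: n = 2·((z_{α/2} + z_β) / d)².
z_{α/2} + z_β = 1.960 + 0.674 = 2.634.
n = 2 × (2.634 / 1.02)² = 2 × 2.582² = 2 × 6.67 = 13.3.
Round up to the next whole participant.

n = 14 per group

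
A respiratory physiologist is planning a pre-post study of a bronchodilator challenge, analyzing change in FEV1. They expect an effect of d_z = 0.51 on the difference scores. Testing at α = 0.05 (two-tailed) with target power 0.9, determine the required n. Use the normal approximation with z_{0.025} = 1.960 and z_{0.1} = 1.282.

n = 41 pairs

For a paired (one-sample on differences) test: n = ((z_{α/2} + z_β) / d)².
z_{α/2} + z_β = 1.960 + 1.282 = 3.242.
n = (3.242 / 0.51)² = 6.357² = 40.41.
Round up.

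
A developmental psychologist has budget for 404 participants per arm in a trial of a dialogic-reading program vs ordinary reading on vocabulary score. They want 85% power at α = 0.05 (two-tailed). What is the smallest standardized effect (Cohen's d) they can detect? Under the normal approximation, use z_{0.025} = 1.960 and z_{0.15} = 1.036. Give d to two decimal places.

For two independent groups of n = 404 each: d_min = (z_{α/2} + z_β)·√(2/n).
z-sum = 1.960 + 1.036 = 2.996.
d_min = 2.996 × √(2/404) = 2.996 × 0.0704 = 0.211.

d_min ≈ 0.21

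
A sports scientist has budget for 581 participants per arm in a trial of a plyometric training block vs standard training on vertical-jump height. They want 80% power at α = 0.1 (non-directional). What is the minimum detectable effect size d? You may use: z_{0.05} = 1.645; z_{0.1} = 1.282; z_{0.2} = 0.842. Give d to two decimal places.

For two independent groups of n = 581 each: d_min = (z_{α/2} + z_β)·√(2/n).
z-sum = 1.645 + 0.842 = 2.487.
d_min = 2.487 × √(2/581) = 2.487 × 0.0587 = 0.146.

d_min ≈ 0.15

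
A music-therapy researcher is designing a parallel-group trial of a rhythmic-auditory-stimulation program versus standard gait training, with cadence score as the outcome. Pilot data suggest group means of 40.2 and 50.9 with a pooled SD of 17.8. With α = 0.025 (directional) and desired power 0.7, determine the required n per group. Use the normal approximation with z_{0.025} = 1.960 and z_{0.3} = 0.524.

n = 35 per group

Cohen's d = |M₁ − M₂| / SD_pooled = |40.2 − 50.9| / 17.8 = 10.7 / 17.8 = 0.601.
For two independent groups with equal n: n = 2·((z_{α} + z_β) / d)².
z_{α} + z_β = 1.960 + 0.524 = 2.484.
n = 2 × (2.484 / 0.601)² = 2 × 4.133² = 2 × 17.08 = 34.2.
Round up to the next whole participant.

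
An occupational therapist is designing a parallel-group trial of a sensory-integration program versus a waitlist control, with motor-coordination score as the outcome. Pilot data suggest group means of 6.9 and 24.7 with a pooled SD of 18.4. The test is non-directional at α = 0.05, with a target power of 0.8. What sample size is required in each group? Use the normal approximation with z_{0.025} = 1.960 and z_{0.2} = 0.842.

n = 17 per group

Cohen's d = |M₁ − M₂| / SD_pooled = |6.9 − 24.7| / 18.4 = 17.8 / 18.4 = 0.967.
For two independent groups with equal n: n = 2·((z_{α/2} + z_β) / d)².
z_{α/2} + z_β = 1.960 + 0.842 = 2.802.
n = 2 × (2.802 / 0.967)² = 2 × 2.898² = 2 × 8.40 = 16.8.
Round up to the next whole participant.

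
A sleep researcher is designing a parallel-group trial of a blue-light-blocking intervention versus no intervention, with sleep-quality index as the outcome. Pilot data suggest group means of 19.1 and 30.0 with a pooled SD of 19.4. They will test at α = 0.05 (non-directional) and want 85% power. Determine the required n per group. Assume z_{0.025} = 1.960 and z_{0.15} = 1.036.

n = 57 per group

Cohen's d = |M₁ − M₂| / SD_pooled = |19.1 − 30.0| / 19.4 = 10.9 / 19.4 = 0.562.
For two independent groups with equal n: n = 2·((z_{α/2} + z_β) / d)².
z_{α/2} + z_β = 1.960 + 1.036 = 2.996.
n = 2 × (2.996 / 0.562)² = 2 × 5.331² = 2 × 28.42 = 56.8.
Round up to the next whole participant.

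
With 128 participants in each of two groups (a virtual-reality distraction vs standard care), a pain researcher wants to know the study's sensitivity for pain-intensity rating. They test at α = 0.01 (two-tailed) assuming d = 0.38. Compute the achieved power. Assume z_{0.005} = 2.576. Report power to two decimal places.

For two equal groups, power = Φ(d·√(n/2) − z_{α/2}).
d·√(n/2) = 0.38 × √(128/2) = 0.38 × 8.000 = 3.040.
z_β = 3.040 − 2.576 = 0.464.
Power = Φ(0.464) = 0.679.

power ≈ 0.68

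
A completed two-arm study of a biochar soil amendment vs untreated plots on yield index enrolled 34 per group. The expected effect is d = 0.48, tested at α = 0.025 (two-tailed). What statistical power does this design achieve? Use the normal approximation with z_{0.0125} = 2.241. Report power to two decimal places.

For two equal groups, power = Φ(d·√(n/2) − z_{α/2}).
d·√(n/2) = 0.48 × √(34/2) = 0.48 × 4.123 = 1.979.
z_β = 1.979 − 2.241 = -0.262.
Power = Φ(-0.262) = 0.397.

power ≈ 0.40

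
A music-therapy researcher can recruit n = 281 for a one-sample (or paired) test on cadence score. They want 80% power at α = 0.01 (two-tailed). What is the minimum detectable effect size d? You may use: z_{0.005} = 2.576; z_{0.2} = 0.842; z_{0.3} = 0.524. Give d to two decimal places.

For a single sample (or paired design) of n = 281: d_min = (z_{α/2} + z_β)/√n.
z-sum = 2.576 + 0.842 = 3.418.
d_min = 3.418 / √281 = 3.418 / 16.763 = 0.204.

d_min ≈ 0.20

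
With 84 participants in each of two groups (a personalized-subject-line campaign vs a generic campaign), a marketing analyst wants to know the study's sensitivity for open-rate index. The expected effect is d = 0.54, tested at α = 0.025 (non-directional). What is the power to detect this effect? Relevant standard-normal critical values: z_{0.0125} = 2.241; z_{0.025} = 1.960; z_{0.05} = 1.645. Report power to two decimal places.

For two equal groups, power = Φ(d·√(n/2) − z_{α/2}).
d·√(n/2) = 0.54 × √(84/2) = 0.54 × 6.481 = 3.500.
z_β = 3.500 − 2.241 = 1.259.
Power = Φ(1.259) = 0.896.

power ≈ 0.90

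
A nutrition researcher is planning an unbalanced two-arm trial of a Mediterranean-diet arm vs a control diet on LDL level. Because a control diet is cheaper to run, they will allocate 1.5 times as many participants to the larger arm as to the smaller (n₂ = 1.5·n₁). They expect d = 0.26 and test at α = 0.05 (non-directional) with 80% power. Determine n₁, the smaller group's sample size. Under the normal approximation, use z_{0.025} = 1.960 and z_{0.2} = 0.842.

n₁ = 194

With allocation ratio k = n₂/n₁ = 1.5, Var(x̄₁−x̄₂) = σ²(1/n₁ + 1/(k·n₁)) = σ²·(k+1)/(k·n₁).
So n₁ = (1 + 1/k)·((z_{α/2} + z_β)/d)² = 1.667 × (2.802/0.26)².
n₁ = 1.667 × 116.14 = 193.6.
Round up: n₁ = 194, giving n₂ = 1.5 × 194 = 291.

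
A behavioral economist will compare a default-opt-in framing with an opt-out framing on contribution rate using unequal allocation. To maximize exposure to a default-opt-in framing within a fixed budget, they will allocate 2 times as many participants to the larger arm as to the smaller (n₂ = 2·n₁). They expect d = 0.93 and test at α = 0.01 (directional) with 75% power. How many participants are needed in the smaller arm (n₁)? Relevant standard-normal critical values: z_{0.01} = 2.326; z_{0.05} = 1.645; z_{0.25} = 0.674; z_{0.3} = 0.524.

With allocation ratio k = n₂/n₁ = 2, Var(x̄₁−x̄₂) = σ²(1/n₁ + 1/(k·n₁)) = σ²·(k+1)/(k·n₁).
So n₁ = (1 + 1/k)·((z_{α} + z_β)/d)² = 1.500 × (3.000/0.93)².
n₁ = 1.500 × 10.41 = 15.6.
Round up: n₁ = 16, giving n₂ = 2 × 16 = 32.

n₁ = 16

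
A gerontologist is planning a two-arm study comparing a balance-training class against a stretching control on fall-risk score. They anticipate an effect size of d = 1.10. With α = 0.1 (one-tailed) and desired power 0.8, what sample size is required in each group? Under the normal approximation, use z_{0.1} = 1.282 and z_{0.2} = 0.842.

For two independent groups with equal n: n = 2·((z_{α} + z_β) / d)².
z_{α} + z_β = 1.282 + 0.842 = 2.124.
n = 2 × (2.124 / 1.10)² = 2 × 1.931² = 2 × 3.73 = 7.5.
Round up to the next whole participant.

n = 8 per group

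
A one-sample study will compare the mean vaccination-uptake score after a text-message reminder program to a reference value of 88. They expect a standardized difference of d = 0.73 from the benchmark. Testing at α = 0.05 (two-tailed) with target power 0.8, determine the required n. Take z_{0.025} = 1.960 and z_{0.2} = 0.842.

For a one-sample test: n = ((z_{α/2} + z_β) / d)².
z_{α/2} + z_β = 1.960 + 0.842 = 2.802.
n = (2.802 / 0.73)² = 3.838² = 14.73.
Round up.

n = 15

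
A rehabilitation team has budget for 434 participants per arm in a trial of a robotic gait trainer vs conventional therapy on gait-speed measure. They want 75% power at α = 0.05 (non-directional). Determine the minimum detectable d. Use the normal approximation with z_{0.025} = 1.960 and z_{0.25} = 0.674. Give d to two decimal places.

For two independent groups of n = 434 each: d_min = (z_{α/2} + z_β)·√(2/n).
z-sum = 1.960 + 0.674 = 2.634.
d_min = 2.634 × √(2/434) = 2.634 × 0.0679 = 0.179.

d_min ≈ 0.18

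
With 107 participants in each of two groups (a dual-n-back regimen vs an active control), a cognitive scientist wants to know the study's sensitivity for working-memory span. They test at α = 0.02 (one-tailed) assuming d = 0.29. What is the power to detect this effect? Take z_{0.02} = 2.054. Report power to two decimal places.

For two equal groups, power = Φ(d·√(n/2) − z_{α}).
d·√(n/2) = 0.29 × √(107/2) = 0.29 × 7.314 = 2.121.
z_β = 2.121 − 2.054 = 0.067.
Power = Φ(0.067) = 0.527.

power ≈ 0.53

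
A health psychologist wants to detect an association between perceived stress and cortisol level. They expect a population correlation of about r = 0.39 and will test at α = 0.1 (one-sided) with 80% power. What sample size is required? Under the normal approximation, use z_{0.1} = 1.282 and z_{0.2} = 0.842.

Fisher's z: C = ½·ln((1+r)/(1−r)) = ½·ln(2.2787) = 0.4118.
n = ((z_{α} + z_β)/C)² + 3.
(1.282 + 0.842) / 0.4118 = 2.124 / 0.4118 = 5.158.
n = 5.158² + 3 = 26.60 + 3 = 29.6.
Round up.

n = 30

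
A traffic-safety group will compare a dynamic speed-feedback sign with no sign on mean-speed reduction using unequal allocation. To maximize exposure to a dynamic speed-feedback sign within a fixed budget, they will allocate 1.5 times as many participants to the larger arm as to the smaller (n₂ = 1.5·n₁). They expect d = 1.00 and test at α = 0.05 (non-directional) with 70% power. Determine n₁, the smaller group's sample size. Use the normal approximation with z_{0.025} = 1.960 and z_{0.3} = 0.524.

With allocation ratio k = n₂/n₁ = 1.5, Var(x̄₁−x̄₂) = σ²(1/n₁ + 1/(k·n₁)) = σ²·(k+1)/(k·n₁).
So n₁ = (1 + 1/k)·((z_{α/2} + z_β)/d)² = 1.667 × (2.484/1.00)².
n₁ = 1.667 × 6.17 = 10.3.
Round up: n₁ = 11, giving n₂ = ⌈1.5 × 11⌉ = ⌈16.5⌉ = 17.

n₁ = 11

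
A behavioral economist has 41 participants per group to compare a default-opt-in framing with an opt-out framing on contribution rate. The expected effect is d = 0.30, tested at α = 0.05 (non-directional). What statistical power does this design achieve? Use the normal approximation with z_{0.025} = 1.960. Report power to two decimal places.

power ≈ 0.27

For two equal groups, power = Φ(d·√(n/2) − z_{α/2}).
d·√(n/2) = 0.30 × √(41/2) = 0.30 × 4.528 = 1.358.
z_β = 1.358 − 1.960 = -0.602.
Power = Φ(-0.602) = 0.274.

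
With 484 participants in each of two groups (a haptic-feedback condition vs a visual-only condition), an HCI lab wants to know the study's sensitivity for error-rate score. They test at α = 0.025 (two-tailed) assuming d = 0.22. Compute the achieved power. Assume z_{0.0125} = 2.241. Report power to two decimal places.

power ≈ 0.88

For two equal groups, power = Φ(d·√(n/2) − z_{α/2}).
d·√(n/2) = 0.22 × √(484/2) = 0.22 × 15.556 = 3.422.
z_β = 3.422 − 2.241 = 1.181.
Power = Φ(1.181) = 0.881.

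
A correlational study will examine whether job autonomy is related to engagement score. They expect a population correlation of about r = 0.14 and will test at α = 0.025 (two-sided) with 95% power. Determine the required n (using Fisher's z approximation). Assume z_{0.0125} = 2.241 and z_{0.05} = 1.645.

Fisher's z: C = ½·ln((1+r)/(1−r)) = ½·ln(1.3256) = 0.1409.
n = ((z_{α/2} + z_β)/C)² + 3.
(2.241 + 1.645) / 0.1409 = 3.886 / 0.1409 = 27.580.
n = 27.580² + 3 = 760.65 + 3 = 763.6.
Round up.

n = 764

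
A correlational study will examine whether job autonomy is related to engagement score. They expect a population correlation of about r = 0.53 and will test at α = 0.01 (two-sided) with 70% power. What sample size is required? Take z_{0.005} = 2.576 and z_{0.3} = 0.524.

n = 31

Fisher's z: C = ½·ln((1+r)/(1−r)) = ½·ln(3.2553) = 0.5901.
n = ((z_{α/2} + z_β)/C)² + 3.
(2.576 + 0.524) / 0.5901 = 3.100 / 0.5901 = 5.253.
n = 5.253² + 3 = 27.60 + 3 = 30.6.
Round up.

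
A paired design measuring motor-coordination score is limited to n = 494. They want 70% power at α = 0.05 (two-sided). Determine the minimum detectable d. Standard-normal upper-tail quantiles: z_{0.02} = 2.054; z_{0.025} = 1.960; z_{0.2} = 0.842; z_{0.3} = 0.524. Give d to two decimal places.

d_min ≈ 0.11

For a single sample (or paired design) of n = 494: d_min = (z_{α/2} + z_β)/√n.
z-sum = 1.960 + 0.524 = 2.484.
d_min = 2.484 / √494 = 2.484 / 22.226 = 0.112.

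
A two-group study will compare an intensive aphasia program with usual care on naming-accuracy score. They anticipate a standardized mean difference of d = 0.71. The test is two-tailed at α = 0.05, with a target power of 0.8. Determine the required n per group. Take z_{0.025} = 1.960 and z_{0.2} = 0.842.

For two independent groups with equal n: n = 2·((z_{α/2} + z_β) / d)².
z_{α/2} + z_β = 1.960 + 0.842 = 2.802.
n = 2 × (2.802 / 0.71)² = 2 × 3.946² = 2 × 15.57 = 31.1.
Round up to the next whole participant.

n = 32 per group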